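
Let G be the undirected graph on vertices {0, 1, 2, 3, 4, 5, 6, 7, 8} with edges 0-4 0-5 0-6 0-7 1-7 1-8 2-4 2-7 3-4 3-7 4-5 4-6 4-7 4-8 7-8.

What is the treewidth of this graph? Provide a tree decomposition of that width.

The largest bag has 3 vertices, giving width 2; this decomposition certifies tw(G) ≤ 2. On the other hand G contains the 3-clique {1, 7, 8}. A clique must lie in a single bag of any decomposition, so no decomposition can have width below 2. Combining the bounds, tw(G) = 2.

Treewidth 2.
One optimal decomposition is:
Bags: B1 = {0, 4, 7}  B2 = {4, 7, 8}  B3 = {1, 7, 8}  B4 = {2, 4, 7}  B5 = {0, 4, 6}  B6 = {3, 4, 7}  B7 = {0, 4, 5}
Tree: B1–B2, B2–B3, B1–B4, B1–B5, B1–B6, B5–B7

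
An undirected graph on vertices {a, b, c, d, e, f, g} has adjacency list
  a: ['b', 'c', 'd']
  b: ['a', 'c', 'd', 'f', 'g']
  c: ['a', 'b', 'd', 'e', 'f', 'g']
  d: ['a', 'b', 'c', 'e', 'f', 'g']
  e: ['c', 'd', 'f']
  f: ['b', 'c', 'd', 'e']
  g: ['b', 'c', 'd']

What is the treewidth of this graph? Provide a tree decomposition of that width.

The largest bag has 4 vertices, giving width 3; this decomposition certifies tw(G) ≤ 3. On the other hand G contains the 4-clique {c, d, e, f}. A clique must lie in a single bag of any decomposition, so no decomposition can have width below 3. Combining the bounds, tw(G) = 3.

Treewidth 3.
One such decomposition:
Bags: B1 = {b, c, d, g}  B2 = {a, b, c, d}  B3 = {b, c, d, f}  B4 = {c, d, e, f}
Tree: B1–B2, B2–B3, B3–B4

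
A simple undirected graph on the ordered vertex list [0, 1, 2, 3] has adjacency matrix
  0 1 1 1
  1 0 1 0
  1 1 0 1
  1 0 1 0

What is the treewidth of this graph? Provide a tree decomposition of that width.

Treewidth 2.
One such decomposition:
Bags: B1 = {0, 2, 3}  B2 = {0, 1, 2}
Tree: B1–B2

The largest bag has 3 vertices, giving width 2; this decomposition certifies tw(G) ≤ 2. For the lower bound, the 3 vertices {0, 1, 2} are pairwise adjacent, and any tree decomposition puts a clique entirely inside one bag — forcing width ≥ 2. Therefore the treewidth is 2.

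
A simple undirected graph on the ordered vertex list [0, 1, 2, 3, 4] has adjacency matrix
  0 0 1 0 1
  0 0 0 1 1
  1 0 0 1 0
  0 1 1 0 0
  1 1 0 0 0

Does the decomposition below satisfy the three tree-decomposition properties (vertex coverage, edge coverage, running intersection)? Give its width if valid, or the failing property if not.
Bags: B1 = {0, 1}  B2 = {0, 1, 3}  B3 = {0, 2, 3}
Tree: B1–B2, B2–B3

A tree decomposition must satisfy three properties: every vertex lies in some bag; for every edge, both endpoints lie together in some bag; and for every vertex, the bags containing it form a connected subtree. Here vertex 4 appears in no bag, so the decomposition is invalid.

No — vertex 4 appears in no bag.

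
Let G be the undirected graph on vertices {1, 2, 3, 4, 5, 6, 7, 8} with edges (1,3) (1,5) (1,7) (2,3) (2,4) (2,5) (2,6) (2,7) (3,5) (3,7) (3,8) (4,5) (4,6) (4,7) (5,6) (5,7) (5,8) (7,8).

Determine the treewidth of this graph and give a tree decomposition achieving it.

Treewidth 3.
One such decomposition:
Bags: B1 = {2, 3, 5, 7}  B2 = {2, 4, 5, 7}  B3 = {1, 3, 5, 7}  B4 = {3, 5, 7, 8}  B5 = {2, 4, 5, 6}
Tree: B1–B2, B1–B3, B3–B4, B2–B5

The largest bag has 4 vertices, giving width 3; this decomposition certifies tw(G) ≤ 3. On the other hand G contains the 4-clique {2, 4, 5, 6}. A clique must lie in a single bag of any decomposition, so no decomposition can have width below 3. Combining the bounds, tw(G) = 3.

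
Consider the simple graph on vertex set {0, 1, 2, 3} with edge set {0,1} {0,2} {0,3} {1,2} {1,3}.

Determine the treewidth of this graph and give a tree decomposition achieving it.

Every bag has size at most 3, so the width is 3 − 1 = 2 and tw(G) ≤ 2. For the lower bound, the 3 vertices {0, 1, 2} are pairwise adjacent, and any tree decomposition puts a clique entirely inside one bag — forcing width ≥ 2. Hence tw(G) = 2 exactly.

Treewidth 2.
One such decomposition:
Bags: B1 = {0, 1, 2}  B2 = {0, 1, 3}
Tree: B1–B2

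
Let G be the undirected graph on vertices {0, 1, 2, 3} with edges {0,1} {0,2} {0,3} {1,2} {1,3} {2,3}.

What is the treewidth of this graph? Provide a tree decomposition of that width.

Treewidth 3.
One such decomposition:
Bags: B1 = {0, 1, 2, 3}
Tree: (single bag)

A single bag containing all 4 vertices is trivially a valid decomposition of width 3. On the other hand G contains the 4-clique {0, 1, 2, 3}. A clique must lie in a single bag of any decomposition, so no decomposition can have width below 3. Combining the bounds, tw(G) = 3.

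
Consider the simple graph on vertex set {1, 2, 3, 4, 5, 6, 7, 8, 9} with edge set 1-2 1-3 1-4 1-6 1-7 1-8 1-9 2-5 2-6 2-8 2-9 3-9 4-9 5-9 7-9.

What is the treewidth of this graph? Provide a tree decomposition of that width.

Each bag holds 3 vertices, so the decomposition has width 2, which upper-bounds the treewidth. On the other hand G contains the 3-clique {1, 2, 8}. A clique must lie in a single bag of any decomposition, so no decomposition can have width below 2. Therefore the treewidth is 2.

Treewidth 2.
Bags: B1 = {1, 7, 9}  B2 = {1, 2, 9}  B3 = {1, 3, 9}  B4 = {1, 2, 6}  B5 = {1, 2, 8}  B6 = {1, 4, 9}  B7 = {2, 5, 9}
Tree: B1–B2, B1–B3, B2–B4, B2–B5, B3–B6, B2–B7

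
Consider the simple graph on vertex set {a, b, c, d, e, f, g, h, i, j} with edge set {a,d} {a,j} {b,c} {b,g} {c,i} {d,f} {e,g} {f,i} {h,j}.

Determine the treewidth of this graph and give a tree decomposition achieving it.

The largest bag has 2 vertices, giving width 1; this decomposition certifies tw(G) ≤ 1. G has an edge, so its treewidth is at least 1. Combining the bounds, tw(G) = 1.

Treewidth 1.
Bags: B1 = {e, g}  B2 = {b, g}  B3 = {b, c}  B4 = {c, i}  B5 = {f, i}  B6 = {d, f}  B7 = {a, d}  B8 = {a, j}  B9 = {h, j}
Tree: B1–B2, B2–B3, B3–B4, B4–B5, B5–B6, B6–B7, B7–B8, B8–B9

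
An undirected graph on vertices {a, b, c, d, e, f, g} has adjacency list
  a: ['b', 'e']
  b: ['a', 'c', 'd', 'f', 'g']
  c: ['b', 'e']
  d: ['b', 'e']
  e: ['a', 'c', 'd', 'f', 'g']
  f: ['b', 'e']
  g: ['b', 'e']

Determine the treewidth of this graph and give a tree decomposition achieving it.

Treewidth 2.
One optimal decomposition is:
Bags: B1 = {b, e, g}  B2 = {b, c, e}  B3 = {b, e, f}  B4 = {b, d, e}  B5 = {a, b, e}
Tree: B1–B2, B2–B3, B3–B4, B4–B5

Every bag has size at most 3, so the width is 3 − 1 = 2 and tw(G) ≤ 2. For the lower bound, G contains the cycle e–g–b–c–e, so G is not a forest; only forests have treewidth ≤ 1, hence tw(G) ≥ 2. Hence tw(G) = 2 exactly.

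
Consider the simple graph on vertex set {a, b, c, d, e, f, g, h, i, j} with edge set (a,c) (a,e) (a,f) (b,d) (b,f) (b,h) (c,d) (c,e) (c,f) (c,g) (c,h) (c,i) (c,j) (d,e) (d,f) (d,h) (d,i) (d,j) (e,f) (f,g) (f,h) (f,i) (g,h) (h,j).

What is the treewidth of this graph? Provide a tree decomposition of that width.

Treewidth 3.
One optimal decomposition is:
Bags: B1 = {c, d, f, h}  B2 = {c, d, e, f}  B3 = {b, d, f, h}  B4 = {a, c, e, f}  B5 = {c, d, h, j}  B6 = {c, f, g, h}  B7 = {c, d, f, i}
Tree: B1–B2, B1–B3, B2–B4, B1–B5, B1–B6, B1–B7

The largest bag has 4 vertices, giving width 3; this decomposition certifies tw(G) ≤ 3. On the other hand G contains the 4-clique {c, d, h, j}. A clique must lie in a single bag of any decomposition, so no decomposition can have width below 3. Therefore the treewidth is 3.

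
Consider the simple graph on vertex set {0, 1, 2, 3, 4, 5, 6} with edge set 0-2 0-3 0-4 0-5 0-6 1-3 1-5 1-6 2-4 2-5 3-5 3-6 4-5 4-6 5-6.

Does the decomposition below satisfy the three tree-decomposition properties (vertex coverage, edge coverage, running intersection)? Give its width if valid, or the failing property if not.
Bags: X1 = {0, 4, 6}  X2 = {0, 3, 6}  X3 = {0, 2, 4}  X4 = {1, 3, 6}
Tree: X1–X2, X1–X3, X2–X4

No — vertex 5 appears in no bag.

A tree decomposition must satisfy three properties: every vertex lies in some bag; for every edge, both endpoints lie together in some bag; and for every vertex, the bags containing it form a connected subtree. Here vertex 5 appears in no bag, so the decomposition is invalid.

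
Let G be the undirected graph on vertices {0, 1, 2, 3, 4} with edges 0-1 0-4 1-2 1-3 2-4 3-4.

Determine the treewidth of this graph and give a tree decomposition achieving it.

Treewidth 2.
One such decomposition:
Bags: B1 = {0, 1, 4}  B2 = {1, 3, 4}  B3 = {1, 2, 4}
Tree: B1–B2, B2–B3

Each bag holds 3 vertices, so the decomposition has width 2, which upper-bounds the treewidth. Since 0–4–3–1–0 is a cycle in G, G is not acyclic. Forests are exactly the graphs of treewidth ≤ 1, so tw(G) ≥ 2. Combining the bounds, tw(G) = 2.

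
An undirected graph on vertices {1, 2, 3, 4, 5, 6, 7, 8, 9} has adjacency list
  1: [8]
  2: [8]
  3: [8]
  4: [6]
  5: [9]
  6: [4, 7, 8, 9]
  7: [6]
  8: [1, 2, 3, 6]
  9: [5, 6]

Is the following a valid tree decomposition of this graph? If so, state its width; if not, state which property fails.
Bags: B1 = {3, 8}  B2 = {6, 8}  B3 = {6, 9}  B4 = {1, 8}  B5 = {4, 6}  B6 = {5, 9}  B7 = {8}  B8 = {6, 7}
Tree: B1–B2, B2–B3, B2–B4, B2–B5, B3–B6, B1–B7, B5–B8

No — vertex 2 appears in no bag.

A tree decomposition must satisfy three properties: every vertex lies in some bag; for every edge, both endpoints lie together in some bag; and for every vertex, the bags containing it form a connected subtree. Here vertex 2 appears in no bag, so the decomposition is invalid.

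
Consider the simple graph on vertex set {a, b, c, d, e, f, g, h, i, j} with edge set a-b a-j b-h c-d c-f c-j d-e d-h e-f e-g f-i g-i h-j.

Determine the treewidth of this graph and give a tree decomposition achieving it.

Treewidth 2.
One optimal decomposition is:
Bags: B1 = {a, b, j}  B2 = {b, h, j}  B3 = {c, h, j}  B4 = {c, d, h}  B5 = {c, d, f}  B6 = {d, e, f}  B7 = {e, f, i}  B8 = {e, g, i}
Tree: B1–B2, B2–B3, B3–B4, B4–B5, B5–B6, B6–B7, B7–B8

Each bag holds 3 vertices, so the decomposition has width 2, which upper-bounds the treewidth. For the lower bound, G contains the cycle a–b–h–j–a, so G is not a forest; only forests have treewidth ≤ 1, hence tw(G) ≥ 2. Hence tw(G) = 2 exactly.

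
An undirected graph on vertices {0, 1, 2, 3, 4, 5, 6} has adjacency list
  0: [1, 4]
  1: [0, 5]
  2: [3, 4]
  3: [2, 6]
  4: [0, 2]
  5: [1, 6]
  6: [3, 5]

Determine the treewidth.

A width-2 tree decomposition is:
Bags: B1 = {1, 5, 6}  B2 = {0, 1, 6}  B3 = {0, 4, 6}  B4 = {2, 4, 6}  B5 = {2, 3, 6}
Tree: B1–B2, B2–B3, B3–B4, B4–B5
The largest bag has 3 vertices, giving width 2; this decomposition certifies tw(G) ≤ 2. For the lower bound, G contains the cycle 6–5–1–0–4–2–3–6, so G is not a forest; only forests have treewidth ≤ 1, hence tw(G) ≥ 2. Combining the bounds, tw(G) = 2.

2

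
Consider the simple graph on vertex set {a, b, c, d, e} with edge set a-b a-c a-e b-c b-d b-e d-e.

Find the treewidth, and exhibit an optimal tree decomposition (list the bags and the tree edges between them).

Treewidth 2.
Bags: B1 = {a, b, e}  B2 = {b, d, e}  B3 = {a, b, c}
Tree: B1–B2, B1–B3

Each bag holds 3 vertices, so the decomposition has width 2, which upper-bounds the treewidth. For the lower bound, the 3 vertices {b, d, e} are pairwise adjacent, and any tree decomposition puts a clique entirely inside one bag — forcing width ≥ 2. The upper and lower bounds meet at 2, so that is the treewidth.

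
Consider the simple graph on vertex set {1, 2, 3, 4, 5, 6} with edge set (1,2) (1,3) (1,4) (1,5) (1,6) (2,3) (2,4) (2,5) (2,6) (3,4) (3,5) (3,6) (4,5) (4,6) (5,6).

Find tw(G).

5

A width-5 tree decomposition is:
Bags: B1 = {1, 2, 3, 4, 5, 6}
Tree: (single bag)
With just one bag of size 6, the width is 6 − 1 = 5, so tw(G) ≤ 5. Conversely, {1, 2, 3, 4, 5, 6} is a clique of size 6, and the vertices of any clique must share a bag in every tree decomposition; so some bag has ≥ 6 vertices and tw(G) ≥ 5. Therefore the treewidth is 5.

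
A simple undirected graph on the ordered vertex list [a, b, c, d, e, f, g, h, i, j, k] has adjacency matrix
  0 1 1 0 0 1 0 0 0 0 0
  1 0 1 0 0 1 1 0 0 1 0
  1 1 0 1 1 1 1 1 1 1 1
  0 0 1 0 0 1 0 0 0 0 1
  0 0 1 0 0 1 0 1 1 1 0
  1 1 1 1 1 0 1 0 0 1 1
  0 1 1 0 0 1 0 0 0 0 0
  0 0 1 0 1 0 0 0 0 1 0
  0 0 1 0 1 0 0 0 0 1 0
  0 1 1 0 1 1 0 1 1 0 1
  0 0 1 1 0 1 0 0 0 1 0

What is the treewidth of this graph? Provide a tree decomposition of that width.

Every bag has size at most 4, so the width is 4 − 1 = 3 and tw(G) ≤ 3. For the lower bound, the 4 vertices {c, e, h, j} are pairwise adjacent, and any tree decomposition puts a clique entirely inside one bag — forcing width ≥ 3. The upper and lower bounds meet at 3, so that is the treewidth.

Treewidth 3.
One such decomposition:
Bags: B1 = {c, e, f, j}  B2 = {c, f, j, k}  B3 = {c, d, f, k}  B4 = {c, e, h, j}  B5 = {b, c, f, j}  B6 = {a, b, c, f}  B7 = {c, e, i, j}  B8 = {b, c, f, g}
Tree: B1–B2, B2–B3, B1–B4, B2–B5, B5–B6, B4–B7, B5–B8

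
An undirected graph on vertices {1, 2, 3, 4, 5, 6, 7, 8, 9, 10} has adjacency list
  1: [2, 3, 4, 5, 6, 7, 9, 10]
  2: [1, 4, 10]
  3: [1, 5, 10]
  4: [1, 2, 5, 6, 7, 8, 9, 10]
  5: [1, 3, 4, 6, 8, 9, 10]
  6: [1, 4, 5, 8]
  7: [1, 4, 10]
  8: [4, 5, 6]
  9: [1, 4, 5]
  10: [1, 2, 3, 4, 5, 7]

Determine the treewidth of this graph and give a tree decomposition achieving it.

Treewidth 3.
One such decomposition:
Bags: B1 = {1, 4, 5, 10}  B2 = {1, 4, 5, 6}  B3 = {1, 4, 5, 9}  B4 = {1, 3, 5, 10}  B5 = {1, 2, 4, 10}  B6 = {4, 5, 6, 8}  B7 = {1, 4, 7, 10}
Tree: B1–B2, B2–B3, B1–B4, B1–B5, B2–B6, B5–B7

Each bag holds 4 vertices, so the decomposition has width 3, which upper-bounds the treewidth. For the lower bound, the 4 vertices {4, 5, 6, 8} are pairwise adjacent, and any tree decomposition puts a clique entirely inside one bag — forcing width ≥ 3. Therefore the treewidth is 3.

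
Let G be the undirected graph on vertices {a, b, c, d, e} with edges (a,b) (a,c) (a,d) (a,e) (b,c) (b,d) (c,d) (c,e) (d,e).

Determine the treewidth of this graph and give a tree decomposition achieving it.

Treewidth 3.
One such decomposition:
Bags: B1 = {a, c, d, e}  B2 = {a, b, c, d}
Tree: B1–B2

Every bag has size at most 4, so the width is 4 − 1 = 3 and tw(G) ≤ 3. Conversely, {a, c, d, e} is a clique of size 4, and the vertices of any clique must share a bag in every tree decomposition; so some bag has ≥ 4 vertices and tw(G) ≥ 3. Hence tw(G) = 3 exactly.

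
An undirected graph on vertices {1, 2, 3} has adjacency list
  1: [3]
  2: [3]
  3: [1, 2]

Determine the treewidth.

A width-1 tree decomposition is:
Bags: B1 = {1, 3}  B2 = {2, 3}
Tree: B1–B2
The largest bag has 2 vertices, giving width 1; this decomposition certifies tw(G) ≤ 1. G has an edge, so its treewidth is at least 1. The upper and lower bounds meet at 1, so that is the treewidth.

1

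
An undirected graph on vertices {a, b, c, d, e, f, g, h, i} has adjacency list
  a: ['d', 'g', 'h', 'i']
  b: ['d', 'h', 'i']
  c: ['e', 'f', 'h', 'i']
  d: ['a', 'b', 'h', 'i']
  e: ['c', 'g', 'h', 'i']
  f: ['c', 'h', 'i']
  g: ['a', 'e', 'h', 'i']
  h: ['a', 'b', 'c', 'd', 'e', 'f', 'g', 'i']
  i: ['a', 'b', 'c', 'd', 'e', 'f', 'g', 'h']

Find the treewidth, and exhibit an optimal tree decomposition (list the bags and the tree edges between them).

The largest bag has 4 vertices, giving width 3; this decomposition certifies tw(G) ≤ 3. For the lower bound, the 4 vertices {a, d, h, i} are pairwise adjacent, and any tree decomposition puts a clique entirely inside one bag — forcing width ≥ 3. Combining the bounds, tw(G) = 3.

Treewidth 3.
One such decomposition:
Bags: B1 = {c, e, h, i}  B2 = {e, g, h, i}  B3 = {a, g, h, i}  B4 = {c, f, h, i}  B5 = {a, d, h, i}  B6 = {b, d, h, i}
Tree: B1–B2, B2–B3, B1–B4, B3–B5, B5–B6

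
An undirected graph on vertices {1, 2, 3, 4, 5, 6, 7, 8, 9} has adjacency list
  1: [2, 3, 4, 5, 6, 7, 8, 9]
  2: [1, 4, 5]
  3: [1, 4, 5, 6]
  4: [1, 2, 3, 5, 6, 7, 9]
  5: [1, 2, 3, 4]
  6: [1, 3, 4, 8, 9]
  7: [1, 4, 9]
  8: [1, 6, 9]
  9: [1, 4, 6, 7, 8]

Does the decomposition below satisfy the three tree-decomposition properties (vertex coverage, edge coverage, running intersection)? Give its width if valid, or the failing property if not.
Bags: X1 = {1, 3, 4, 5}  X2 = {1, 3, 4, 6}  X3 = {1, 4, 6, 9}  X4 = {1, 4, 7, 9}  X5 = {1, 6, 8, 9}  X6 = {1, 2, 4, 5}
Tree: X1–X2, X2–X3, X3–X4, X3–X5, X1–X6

Every vertex of G appears in some bag (union = {1, 2, 3, 4, 5, 6, 7, 8, 9}); every edge is covered by a bag; and for each vertex v the set of bags containing v is connected in the bag tree. The decomposition is therefore valid. The largest bag has 4 vertices, so the width is 3.

Yes; width 3.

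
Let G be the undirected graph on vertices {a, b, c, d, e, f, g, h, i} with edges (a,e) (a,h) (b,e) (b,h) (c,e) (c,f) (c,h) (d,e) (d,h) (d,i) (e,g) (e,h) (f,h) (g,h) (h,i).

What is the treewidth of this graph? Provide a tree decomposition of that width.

Every bag has size at most 3, so the width is 3 − 1 = 2 and tw(G) ≤ 2. On the other hand G contains the 3-clique {d, e, h}. A clique must lie in a single bag of any decomposition, so no decomposition can have width below 2. Combining the bounds, tw(G) = 2.

Treewidth 2.
One such decomposition:
Bags: B1 = {c, e, h}  B2 = {c, f, h}  B3 = {d, e, h}  B4 = {d, h, i}  B5 = {a, e, h}  B6 = {e, g, h}  B7 = {b, e, h}
Tree: B1–B2, B1–B3, B3–B4, B3–B5, B3–B6, B1–B7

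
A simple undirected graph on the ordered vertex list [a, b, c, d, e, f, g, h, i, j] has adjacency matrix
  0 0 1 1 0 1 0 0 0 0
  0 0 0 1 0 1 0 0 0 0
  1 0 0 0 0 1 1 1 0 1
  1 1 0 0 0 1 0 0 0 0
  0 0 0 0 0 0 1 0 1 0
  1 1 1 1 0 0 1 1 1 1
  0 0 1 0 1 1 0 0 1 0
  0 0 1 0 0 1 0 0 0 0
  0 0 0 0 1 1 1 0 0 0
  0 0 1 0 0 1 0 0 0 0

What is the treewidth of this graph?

2

A width-2 tree decomposition is:
Bags: B1 = {c, f, j}  B2 = {c, f, g}  B3 = {a, c, f}  B4 = {f, g, i}  B5 = {c, f, h}  B6 = {a, d, f}  B7 = {b, d, f}  B8 = {e, g, i}
Tree: B1–B2, B2–B3, B2–B4, B1–B5, B3–B6, B6–B7, B4–B8
Each bag holds 3 vertices, so the decomposition has width 2, which upper-bounds the treewidth. On the other hand G contains the 3-clique {e, g, i}. A clique must lie in a single bag of any decomposition, so no decomposition can have width below 2. Hence tw(G) = 2 exactly.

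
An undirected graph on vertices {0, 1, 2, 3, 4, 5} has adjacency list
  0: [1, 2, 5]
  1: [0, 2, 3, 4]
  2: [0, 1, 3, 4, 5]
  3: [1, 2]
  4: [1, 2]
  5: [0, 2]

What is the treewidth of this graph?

A width-2 tree decomposition is:
Bags: B1 = {1, 2, 3}  B2 = {0, 1, 2}  B3 = {0, 2, 5}  B4 = {1, 2, 4}
Tree: B1–B2, B2–B3, B2–B4
The largest bag has 3 vertices, giving width 2; this decomposition certifies tw(G) ≤ 2. Conversely, {0, 1, 2} is a clique of size 3, and the vertices of any clique must share a bag in every tree decomposition; so some bag has ≥ 3 vertices and tw(G) ≥ 2. Combining the bounds, tw(G) = 2.

2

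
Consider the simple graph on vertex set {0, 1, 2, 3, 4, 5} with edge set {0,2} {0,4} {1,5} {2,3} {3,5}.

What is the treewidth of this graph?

1

A width-1 tree decomposition is:
Bags: B1 = {1, 5}  B2 = {3, 5}  B3 = {2, 3}  B4 = {0, 2}  B5 = {0, 4}
Tree: B1–B2, B2–B3, B3–B4, B4–B5
Each bag holds 2 vertices, so the decomposition has width 1, which upper-bounds the treewidth. G has an edge, so its treewidth is at least 1. The upper and lower bounds meet at 1, so that is the treewidth.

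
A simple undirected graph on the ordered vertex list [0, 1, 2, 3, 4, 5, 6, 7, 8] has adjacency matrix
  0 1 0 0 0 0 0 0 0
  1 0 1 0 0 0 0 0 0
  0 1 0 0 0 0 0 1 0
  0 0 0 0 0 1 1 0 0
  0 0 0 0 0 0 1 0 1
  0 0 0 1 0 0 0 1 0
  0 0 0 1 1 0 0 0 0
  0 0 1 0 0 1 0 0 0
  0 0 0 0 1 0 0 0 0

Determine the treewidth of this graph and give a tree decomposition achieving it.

Treewidth 1.
Bags: B1 = {4, 8}  B2 = {4, 6}  B3 = {3, 6}  B4 = {3, 5}  B5 = {5, 7}  B6 = {2, 7}  B7 = {1, 2}  B8 = {0, 1}
Tree: B1–B2, B2–B3, B3–B4, B4–B5, B5–B6, B6–B7, B7–B8

Each bag holds 2 vertices, so the decomposition has width 1, which upper-bounds the treewidth. G has an edge, so its treewidth is at least 1. Hence tw(G) = 1 exactly.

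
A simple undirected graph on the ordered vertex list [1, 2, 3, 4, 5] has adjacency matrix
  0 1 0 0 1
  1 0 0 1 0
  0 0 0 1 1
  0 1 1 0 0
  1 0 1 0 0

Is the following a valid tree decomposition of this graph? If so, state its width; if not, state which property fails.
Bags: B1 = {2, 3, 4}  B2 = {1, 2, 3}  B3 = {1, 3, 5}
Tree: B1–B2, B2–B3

Yes; width 2.

Vertex coverage: the bags together contain {1, 2, 3, 4, 5}, the full vertex set. Edge coverage: each edge of G has both endpoints in at least one bag. Running intersection: for every vertex, the bags containing it form a connected subtree. All three properties hold, so this is a valid tree decomposition of width max|bag| − 1 = 2, and hence tw(G) ≤ 2.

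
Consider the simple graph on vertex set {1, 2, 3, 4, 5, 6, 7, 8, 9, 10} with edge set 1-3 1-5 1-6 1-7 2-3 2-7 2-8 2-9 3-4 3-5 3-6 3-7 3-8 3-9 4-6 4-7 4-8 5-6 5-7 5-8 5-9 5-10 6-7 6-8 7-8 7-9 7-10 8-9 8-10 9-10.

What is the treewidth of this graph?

4

A width-4 tree decomposition is:
Bags: B1 = {3, 4, 6, 7, 8}  B2 = {3, 5, 6, 7, 8}  B3 = {3, 5, 7, 8, 9}  B4 = {2, 3, 7, 8, 9}  B5 = {1, 3, 5, 6, 7}  B6 = {5, 7, 8, 9, 10}
Tree: B1–B2, B2–B3, B3–B4, B2–B5, B3–B6
Every bag has size at most 5, so the width is 5 − 1 = 4 and tw(G) ≤ 4. Conversely, {5, 7, 8, 9, 10} is a clique of size 5, and the vertices of any clique must share a bag in every tree decomposition; so some bag has ≥ 5 vertices and tw(G) ≥ 4. Hence tw(G) = 4 exactly.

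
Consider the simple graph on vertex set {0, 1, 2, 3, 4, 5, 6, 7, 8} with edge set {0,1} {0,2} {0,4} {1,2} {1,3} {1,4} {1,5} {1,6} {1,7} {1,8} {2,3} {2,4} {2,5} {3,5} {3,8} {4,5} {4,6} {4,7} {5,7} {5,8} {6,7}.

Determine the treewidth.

A width-3 tree decomposition is:
Bags: B1 = {0, 1, 2, 4}  B2 = {1, 2, 4, 5}  B3 = {1, 2, 3, 5}  B4 = {1, 4, 5, 7}  B5 = {1, 4, 6, 7}  B6 = {1, 3, 5, 8}
Tree: B1–B2, B2–B3, B2–B4, B4–B5, B3–B6
The largest bag has 4 vertices, giving width 3; this decomposition certifies tw(G) ≤ 3. Conversely, {1, 3, 5, 8} is a clique of size 4, and the vertices of any clique must share a bag in every tree decomposition; so some bag has ≥ 4 vertices and tw(G) ≥ 3. Hence tw(G) = 3 exactly.

3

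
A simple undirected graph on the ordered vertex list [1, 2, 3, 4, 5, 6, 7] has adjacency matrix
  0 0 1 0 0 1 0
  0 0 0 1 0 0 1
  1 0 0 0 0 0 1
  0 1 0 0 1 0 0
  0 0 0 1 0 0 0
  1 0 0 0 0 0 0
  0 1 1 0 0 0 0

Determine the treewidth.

1

A width-1 tree decomposition is:
Bags: B1 = {4, 5}  B2 = {2, 4}  B3 = {2, 7}  B4 = {3, 7}  B5 = {1, 3}  B6 = {1, 6}
Tree: B1–B2, B2–B3, B3–B4, B4–B5, B5–B6
Each bag holds 2 vertices, so the decomposition has width 1, which upper-bounds the treewidth. Since G has at least one edge (e.g. 5–4), it is not an edgeless graph, so tw(G) ≥ 1. Therefore the treewidth is 1.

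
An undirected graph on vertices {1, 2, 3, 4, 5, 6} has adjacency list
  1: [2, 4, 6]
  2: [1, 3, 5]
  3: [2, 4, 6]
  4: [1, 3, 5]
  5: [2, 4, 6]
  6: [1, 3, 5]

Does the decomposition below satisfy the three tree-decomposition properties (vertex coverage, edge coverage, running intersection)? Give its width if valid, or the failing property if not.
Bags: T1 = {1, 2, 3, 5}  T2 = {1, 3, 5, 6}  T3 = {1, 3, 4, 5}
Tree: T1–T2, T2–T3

Yes; width 3.

Checking the three conditions: (i) the bags cover all of {1, 2, 3, 4, 5, 6}; (ii) for each edge, some bag contains both endpoints; (iii) the bags containing any fixed vertex form a subtree. All hold, so the decomposition is valid with width 4 − 1 = 3.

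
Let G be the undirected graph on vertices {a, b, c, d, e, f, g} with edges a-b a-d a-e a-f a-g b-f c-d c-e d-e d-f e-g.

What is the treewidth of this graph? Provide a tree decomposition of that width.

The largest bag has 3 vertices, giving width 2; this decomposition certifies tw(G) ≤ 2. Conversely, {c, d, e} is a clique of size 3, and the vertices of any clique must share a bag in every tree decomposition; so some bag has ≥ 3 vertices and tw(G) ≥ 2. Therefore the treewidth is 2.

Treewidth 2.
One such decomposition:
Bags: B1 = {a, d, f}  B2 = {a, b, f}  B3 = {a, d, e}  B4 = {c, d, e}  B5 = {a, e, g}
Tree: B1–B2, B1–B3, B3–B4, B3–B5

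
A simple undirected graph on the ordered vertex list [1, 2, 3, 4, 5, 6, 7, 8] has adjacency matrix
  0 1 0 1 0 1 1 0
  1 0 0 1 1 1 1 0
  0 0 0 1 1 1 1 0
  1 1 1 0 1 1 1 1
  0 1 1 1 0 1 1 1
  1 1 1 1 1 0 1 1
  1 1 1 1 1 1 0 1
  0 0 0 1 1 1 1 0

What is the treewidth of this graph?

4

A width-4 tree decomposition is:
Bags: B1 = {2, 4, 5, 6, 7}  B2 = {4, 5, 6, 7, 8}  B3 = {1, 2, 4, 6, 7}  B4 = {3, 4, 5, 6, 7}
Tree: B1–B2, B1–B3, B2–B4
The largest bag has 5 vertices, giving width 4; this decomposition certifies tw(G) ≤ 4. Conversely, {1, 2, 4, 6, 7} is a clique of size 5, and the vertices of any clique must share a bag in every tree decomposition; so some bag has ≥ 5 vertices and tw(G) ≥ 4. Combining the bounds, tw(G) = 4.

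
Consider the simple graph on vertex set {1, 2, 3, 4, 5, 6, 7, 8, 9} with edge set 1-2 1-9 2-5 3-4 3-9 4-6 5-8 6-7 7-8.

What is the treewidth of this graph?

2

A width-2 tree decomposition is:
Bags: B1 = {6, 7, 8}  B2 = {5, 6, 8}  B3 = {2, 5, 6}  B4 = {1, 2, 6}  B5 = {1, 6, 9}  B6 = {3, 6, 9}  B7 = {3, 4, 6}
Tree: B1–B2, B2–B3, B3–B4, B4–B5, B5–B6, B6–B7
Every bag has size at most 3, so the width is 3 − 1 = 2 and tw(G) ≤ 2. The edges 6–7–8–5–2–1–9–3–4–6 form a cycle, so G is not a tree and its treewidth is at least 2. The upper and lower bounds meet at 2, so that is the treewidth.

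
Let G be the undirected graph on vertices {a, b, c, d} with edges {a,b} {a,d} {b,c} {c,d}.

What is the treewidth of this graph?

A width-2 tree decomposition is:
Bags: B1 = {a, c, d}  B2 = {a, b, c}
Tree: B1–B2
The largest bag has 3 vertices, giving width 2; this decomposition certifies tw(G) ≤ 2. The edges c–d–a–b–c form a cycle, so G is not a tree and its treewidth is at least 2. Combining the bounds, tw(G) = 2.

2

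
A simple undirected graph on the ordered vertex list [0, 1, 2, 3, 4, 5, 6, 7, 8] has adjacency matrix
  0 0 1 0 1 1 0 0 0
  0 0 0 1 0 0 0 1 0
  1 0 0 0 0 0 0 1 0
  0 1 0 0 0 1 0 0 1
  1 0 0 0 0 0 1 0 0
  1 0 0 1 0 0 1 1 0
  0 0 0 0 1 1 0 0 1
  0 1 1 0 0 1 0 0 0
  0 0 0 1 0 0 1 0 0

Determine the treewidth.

A width-3 tree decomposition is:
Bags: B1 = {1, 3, 6, 8}  B2 = {1, 3, 5, 6}  B3 = {1, 5, 6, 7}  B4 = {4, 5, 6, 7}  B5 = {0, 4, 5, 7}  B6 = {0, 2, 4, 7}
Tree: B1–B2, B2–B3, B3–B4, B4–B5, B5–B6
The largest bag has 4 vertices, giving width 3; this decomposition certifies tw(G) ≤ 3. For the lower bound: the 4 vertex sets {1,3,8}, {6}, {5}, {0,2,4,7} are disjoint, each induces a connected subgraph, and every pair is joined by at least one edge of G. Contracting each set to a single vertex therefore yields K_{4} as a minor, and since treewidth is minor-monotone, tw(G) ≥ tw(K_{4}) = 3. Hence tw(G) = 3 exactly.

3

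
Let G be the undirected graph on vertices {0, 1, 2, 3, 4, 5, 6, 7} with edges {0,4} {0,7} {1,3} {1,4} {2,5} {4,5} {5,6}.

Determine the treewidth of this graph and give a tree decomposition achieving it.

Each bag holds 2 vertices, so the decomposition has width 1, which upper-bounds the treewidth. Any graph with an edge has treewidth ≥ 1, and G has the edge 5–2. The upper and lower bounds meet at 1, so that is the treewidth.

Treewidth 1.
Bags: B1 = {2, 5}  B2 = {4, 5}  B3 = {1, 4}  B4 = {5, 6}  B5 = {0, 4}  B6 = {1, 3}  B7 = {0, 7}
Tree: B1–B2, B2–B3, B2–B4, B2–B5, B3–B6, B5–B7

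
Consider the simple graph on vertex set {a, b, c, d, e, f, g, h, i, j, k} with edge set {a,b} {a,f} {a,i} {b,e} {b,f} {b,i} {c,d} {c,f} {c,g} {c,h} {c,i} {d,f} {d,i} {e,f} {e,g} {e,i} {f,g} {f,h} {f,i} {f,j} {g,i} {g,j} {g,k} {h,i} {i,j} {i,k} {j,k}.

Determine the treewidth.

A width-3 tree decomposition is:
Bags: B1 = {f, g, i, j}  B2 = {c, f, g, i}  B3 = {e, f, g, i}  B4 = {c, d, f, i}  B5 = {c, f, h, i}  B6 = {b, e, f, i}  B7 = {a, b, f, i}  B8 = {g, i, j, k}
Tree: B1–B2, B1–B3, B2–B4, B4–B5, B3–B6, B6–B7, B1–B8
The largest bag has 4 vertices, giving width 3; this decomposition certifies tw(G) ≤ 3. Conversely, {c, d, f, i} is a clique of size 4, and the vertices of any clique must share a bag in every tree decomposition; so some bag has ≥ 4 vertices and tw(G) ≥ 3. Combining the bounds, tw(G) = 3.

3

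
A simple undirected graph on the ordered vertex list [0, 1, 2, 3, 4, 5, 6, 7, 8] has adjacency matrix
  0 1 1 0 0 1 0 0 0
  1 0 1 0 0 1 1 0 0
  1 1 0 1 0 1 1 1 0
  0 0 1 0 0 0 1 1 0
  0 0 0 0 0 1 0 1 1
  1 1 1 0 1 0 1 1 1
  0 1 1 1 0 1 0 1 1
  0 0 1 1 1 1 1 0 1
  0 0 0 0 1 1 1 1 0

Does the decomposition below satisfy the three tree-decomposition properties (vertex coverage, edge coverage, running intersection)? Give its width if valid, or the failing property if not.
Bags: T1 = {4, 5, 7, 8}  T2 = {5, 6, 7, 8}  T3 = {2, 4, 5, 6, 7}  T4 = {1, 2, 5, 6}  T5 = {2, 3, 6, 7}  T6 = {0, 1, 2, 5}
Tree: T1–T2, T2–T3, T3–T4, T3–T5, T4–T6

No — bags containing vertex 4 are not connected in the tree.

A tree decomposition must satisfy three properties: every vertex lies in some bag; for every edge, both endpoints lie together in some bag; and for every vertex, the bags containing it form a connected subtree. Here bags containing vertex 4 are not connected in the tree, so the decomposition is invalid.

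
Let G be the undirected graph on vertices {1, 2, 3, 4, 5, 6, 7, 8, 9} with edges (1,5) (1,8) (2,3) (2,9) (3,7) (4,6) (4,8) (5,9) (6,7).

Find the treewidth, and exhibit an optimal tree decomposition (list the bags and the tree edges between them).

Each bag holds 3 vertices, so the decomposition has width 2, which upper-bounds the treewidth. For the lower bound, G contains the cycle 8–1–5–9–2–3–7–6–4–8, so G is not a forest; only forests have treewidth ≤ 1, hence tw(G) ≥ 2. The upper and lower bounds meet at 2, so that is the treewidth.

Treewidth 2.
Bags: B1 = {1, 5, 8}  B2 = {5, 8, 9}  B3 = {2, 8, 9}  B4 = {2, 3, 8}  B5 = {3, 7, 8}  B6 = {6, 7, 8}  B7 = {4, 6, 8}
Tree: B1–B2, B2–B3, B3–B4, B4–B5, B5–B6, B6–B7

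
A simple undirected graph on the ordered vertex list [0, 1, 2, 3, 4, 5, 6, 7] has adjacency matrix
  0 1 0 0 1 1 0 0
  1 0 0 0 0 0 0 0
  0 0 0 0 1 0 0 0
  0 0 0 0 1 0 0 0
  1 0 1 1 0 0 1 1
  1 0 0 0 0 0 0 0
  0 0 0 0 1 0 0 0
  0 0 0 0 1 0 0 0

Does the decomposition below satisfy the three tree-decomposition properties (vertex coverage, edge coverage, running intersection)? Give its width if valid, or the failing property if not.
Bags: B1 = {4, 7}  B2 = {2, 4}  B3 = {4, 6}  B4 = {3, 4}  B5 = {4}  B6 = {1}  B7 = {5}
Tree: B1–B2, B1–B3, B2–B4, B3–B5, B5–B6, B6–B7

No — vertex 0 appears in no bag.

A tree decomposition must satisfy three properties: every vertex lies in some bag; for every edge, both endpoints lie together in some bag; and for every vertex, the bags containing it form a connected subtree. Here vertex 0 appears in no bag, so the decomposition is invalid.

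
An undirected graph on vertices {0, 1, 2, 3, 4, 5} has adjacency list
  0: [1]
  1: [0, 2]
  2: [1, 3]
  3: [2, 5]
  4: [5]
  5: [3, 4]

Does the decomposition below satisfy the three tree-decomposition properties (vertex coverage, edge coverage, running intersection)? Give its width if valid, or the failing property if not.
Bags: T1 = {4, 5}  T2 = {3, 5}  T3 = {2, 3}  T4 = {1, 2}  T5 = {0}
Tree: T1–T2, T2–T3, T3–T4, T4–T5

No — edge (1,0) lies in no bag.

A tree decomposition must satisfy three properties: every vertex lies in some bag; for every edge, both endpoints lie together in some bag; and for every vertex, the bags containing it form a connected subtree. Here edge (1,0) lies in no bag, so the decomposition is invalid.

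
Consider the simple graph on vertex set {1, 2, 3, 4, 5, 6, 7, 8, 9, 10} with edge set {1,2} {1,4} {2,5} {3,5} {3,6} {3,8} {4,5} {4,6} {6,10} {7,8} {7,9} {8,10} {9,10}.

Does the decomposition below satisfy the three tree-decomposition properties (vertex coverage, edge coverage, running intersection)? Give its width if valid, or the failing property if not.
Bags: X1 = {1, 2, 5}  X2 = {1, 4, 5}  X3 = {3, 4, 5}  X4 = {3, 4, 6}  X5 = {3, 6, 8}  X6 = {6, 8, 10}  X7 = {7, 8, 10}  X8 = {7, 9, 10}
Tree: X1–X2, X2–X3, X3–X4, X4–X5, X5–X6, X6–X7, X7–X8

Every vertex of G appears in some bag (union = {1, 2, 3, 4, 5, 6, 7, 8, 9, 10}); every edge is covered by a bag; and for each vertex v the set of bags containing v is connected in the bag tree. The decomposition is therefore valid. The largest bag has 3 vertices, so the width is 2.

Yes; width 2.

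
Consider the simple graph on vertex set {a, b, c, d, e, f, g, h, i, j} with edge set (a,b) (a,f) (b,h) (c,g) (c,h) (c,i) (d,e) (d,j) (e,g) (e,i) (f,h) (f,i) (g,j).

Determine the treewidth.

A width-2 tree decomposition is:
Bags: B1 = {a, b, f}  B2 = {b, f, h}  B3 = {f, h, i}  B4 = {c, h, i}  B5 = {c, e, i}  B6 = {c, e, g}  B7 = {d, e, g}  B8 = {d, g, j}
Tree: B1–B2, B2–B3, B3–B4, B4–B5, B5–B6, B6–B7, B7–B8
Every bag has size at most 3, so the width is 3 − 1 = 2 and tw(G) ≤ 2. The edges a–b–h–f–a form a cycle, so G is not a tree and its treewidth is at least 2. Therefore the treewidth is 2.

2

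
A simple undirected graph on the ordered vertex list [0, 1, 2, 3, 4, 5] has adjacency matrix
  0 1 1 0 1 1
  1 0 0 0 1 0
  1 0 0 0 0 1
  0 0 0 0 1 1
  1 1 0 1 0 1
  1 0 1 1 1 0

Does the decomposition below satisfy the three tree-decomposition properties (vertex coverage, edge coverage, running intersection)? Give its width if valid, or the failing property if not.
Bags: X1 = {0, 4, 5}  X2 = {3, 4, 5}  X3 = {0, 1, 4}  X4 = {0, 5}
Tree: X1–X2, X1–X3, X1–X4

No — vertex 2 appears in no bag.

A tree decomposition must satisfy three properties: every vertex lies in some bag; for every edge, both endpoints lie together in some bag; and for every vertex, the bags containing it form a connected subtree. Here vertex 2 appears in no bag, so the decomposition is invalid.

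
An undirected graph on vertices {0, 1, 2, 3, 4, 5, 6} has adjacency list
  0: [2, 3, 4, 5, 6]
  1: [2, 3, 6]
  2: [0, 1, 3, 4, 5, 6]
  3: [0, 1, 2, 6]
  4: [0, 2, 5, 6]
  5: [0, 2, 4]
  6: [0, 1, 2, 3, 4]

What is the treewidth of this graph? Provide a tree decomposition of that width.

Treewidth 3.
One optimal decomposition is:
Bags: B1 = {0, 2, 3, 6}  B2 = {0, 2, 4, 6}  B3 = {0, 2, 4, 5}  B4 = {1, 2, 3, 6}
Tree: B1–B2, B2–B3, B1–B4

Every bag has size at most 4, so the width is 4 − 1 = 3 and tw(G) ≤ 3. For the lower bound, the 4 vertices {0, 2, 3, 6} are pairwise adjacent, and any tree decomposition puts a clique entirely inside one bag — forcing width ≥ 3. The upper and lower bounds meet at 3, so that is the treewidth.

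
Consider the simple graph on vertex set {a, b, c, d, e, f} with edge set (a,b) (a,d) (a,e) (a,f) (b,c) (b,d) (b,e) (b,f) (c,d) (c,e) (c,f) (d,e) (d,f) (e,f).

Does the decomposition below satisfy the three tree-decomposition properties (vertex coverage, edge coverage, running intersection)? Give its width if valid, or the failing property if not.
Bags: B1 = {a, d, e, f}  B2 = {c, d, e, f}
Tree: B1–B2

No — vertex b appears in no bag.

A tree decomposition must satisfy three properties: every vertex lies in some bag; for every edge, both endpoints lie together in some bag; and for every vertex, the bags containing it form a connected subtree. Here vertex b appears in no bag, so the decomposition is invalid.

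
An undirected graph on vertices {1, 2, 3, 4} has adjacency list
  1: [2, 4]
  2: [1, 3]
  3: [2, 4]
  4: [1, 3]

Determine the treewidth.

2

A width-2 tree decomposition is:
Bags: B1 = {2, 3, 4}  B2 = {1, 2, 4}
Tree: B1–B2
Each bag holds 3 vertices, so the decomposition has width 2, which upper-bounds the treewidth. For the lower bound, G contains the cycle 4–3–2–1–4, so G is not a forest; only forests have treewidth ≤ 1, hence tw(G) ≥ 2. Therefore the treewidth is 2.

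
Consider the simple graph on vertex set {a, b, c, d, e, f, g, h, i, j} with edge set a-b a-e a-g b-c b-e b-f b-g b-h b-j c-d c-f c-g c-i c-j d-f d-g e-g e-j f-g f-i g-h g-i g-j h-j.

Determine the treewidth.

A width-3 tree decomposition is:
Bags: B1 = {b, e, g, j}  B2 = {b, c, g, j}  B3 = {b, c, f, g}  B4 = {a, b, e, g}  B5 = {c, f, g, i}  B6 = {b, g, h, j}  B7 = {c, d, f, g}
Tree: B1–B2, B2–B3, B1–B4, B3–B5, B2–B6, B5–B7
Every bag has size at most 4, so the width is 4 − 1 = 3 and tw(G) ≤ 3. For the lower bound, the 4 vertices {c, d, f, g} are pairwise adjacent, and any tree decomposition puts a clique entirely inside one bag — forcing width ≥ 3. Combining the bounds, tw(G) = 3.

3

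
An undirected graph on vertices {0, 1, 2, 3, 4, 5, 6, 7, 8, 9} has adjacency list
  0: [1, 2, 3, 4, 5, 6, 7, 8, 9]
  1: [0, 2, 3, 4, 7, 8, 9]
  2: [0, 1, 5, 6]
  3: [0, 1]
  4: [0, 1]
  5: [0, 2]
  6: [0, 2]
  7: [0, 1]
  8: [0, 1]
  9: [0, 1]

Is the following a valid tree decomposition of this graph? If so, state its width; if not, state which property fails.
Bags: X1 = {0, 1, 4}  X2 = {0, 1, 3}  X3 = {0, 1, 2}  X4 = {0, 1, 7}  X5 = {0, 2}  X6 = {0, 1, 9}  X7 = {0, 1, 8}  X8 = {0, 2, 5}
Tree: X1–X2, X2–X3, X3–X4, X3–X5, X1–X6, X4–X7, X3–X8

No — vertex 6 appears in no bag.

A tree decomposition must satisfy three properties: every vertex lies in some bag; for every edge, both endpoints lie together in some bag; and for every vertex, the bags containing it form a connected subtree. Here vertex 6 appears in no bag, so the decomposition is invalid.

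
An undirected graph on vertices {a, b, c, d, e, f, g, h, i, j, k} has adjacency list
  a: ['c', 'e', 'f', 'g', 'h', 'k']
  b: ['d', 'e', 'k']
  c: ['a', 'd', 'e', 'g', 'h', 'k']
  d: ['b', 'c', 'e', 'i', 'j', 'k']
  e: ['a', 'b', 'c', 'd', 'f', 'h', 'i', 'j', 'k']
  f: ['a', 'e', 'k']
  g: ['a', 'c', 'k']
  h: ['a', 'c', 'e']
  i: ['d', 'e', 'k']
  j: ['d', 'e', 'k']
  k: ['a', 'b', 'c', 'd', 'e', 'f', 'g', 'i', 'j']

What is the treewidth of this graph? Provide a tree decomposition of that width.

Each bag holds 4 vertices, so the decomposition has width 3, which upper-bounds the treewidth. On the other hand G contains the 4-clique {a, c, e, h}. A clique must lie in a single bag of any decomposition, so no decomposition can have width below 3. Combining the bounds, tw(G) = 3.

Treewidth 3.
One optimal decomposition is:
Bags: B1 = {d, e, i, k}  B2 = {d, e, j, k}  B3 = {c, d, e, k}  B4 = {a, c, e, k}  B5 = {a, c, e, h}  B6 = {a, e, f, k}  B7 = {b, d, e, k}  B8 = {a, c, g, k}
Tree: B1–B2, B2–B3, B3–B4, B4–B5, B4–B6, B1–B7, B4–B8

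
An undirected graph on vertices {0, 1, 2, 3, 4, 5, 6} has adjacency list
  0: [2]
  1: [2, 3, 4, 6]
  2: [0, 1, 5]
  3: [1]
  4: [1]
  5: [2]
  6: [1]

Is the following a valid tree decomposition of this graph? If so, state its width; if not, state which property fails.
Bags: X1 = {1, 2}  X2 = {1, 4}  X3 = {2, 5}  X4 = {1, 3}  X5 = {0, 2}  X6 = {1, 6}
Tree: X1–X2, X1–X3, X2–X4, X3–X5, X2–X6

Yes; width 1.

Checking the three conditions: (i) the bags cover all of {0, 1, 2, 3, 4, 5, 6}; (ii) for each edge, some bag contains both endpoints; (iii) the bags containing any fixed vertex form a subtree. All hold, so the decomposition is valid with width 2 − 1 = 1.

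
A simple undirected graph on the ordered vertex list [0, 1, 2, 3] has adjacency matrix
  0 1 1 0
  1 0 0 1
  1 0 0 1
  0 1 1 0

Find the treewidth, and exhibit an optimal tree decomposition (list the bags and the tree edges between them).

Treewidth 2.
One optimal decomposition is:
Bags: B1 = {0, 1, 2}  B2 = {1, 2, 3}
Tree: B1–B2

Every bag has size at most 3, so the width is 3 − 1 = 2 and tw(G) ≤ 2. For the lower bound, G contains the cycle 1–0–2–3–1, so G is not a forest; only forests have treewidth ≤ 1, hence tw(G) ≥ 2. The upper and lower bounds meet at 2, so that is the treewidth.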